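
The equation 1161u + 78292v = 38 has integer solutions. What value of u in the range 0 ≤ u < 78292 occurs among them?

50846

gcd(1161, 78292) = 1 (Euclid: 78292 = 67·1161 + 505; 1161 = 2·505 + 151; 505 = 3·151 + 52; 151 = 2·52 + 47; 52 = 1·47 + 5; 47 = 9·5 + 2; 5 = 2·2 + 1; 2 = 2·1 + 0), and 1 | 38.
Extended Euclid: 1161·(-31627) + 78292·(469) = 1. Scale by 38: u₀ = -1201826.
General solution u = u₀ + 78292t; reducing mod 78292 gives u = 50846 (and v = -754).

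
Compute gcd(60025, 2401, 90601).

49

gcd(60025, 2401): 60025 = 25·2401 + 0 → 2401
gcd(2401, 90601): 90601 = 37·2401 + 1764; 2401 = 1·1764 + 637; 1764 = 2·637 + 490; 637 = 1·490 + 147; 490 = 3·147 + 49; 147 = 3·49 + 0 → 49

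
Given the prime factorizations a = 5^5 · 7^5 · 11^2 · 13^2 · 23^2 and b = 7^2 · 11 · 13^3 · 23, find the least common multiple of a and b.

max exponent per prime: 5^5 · 7^5 · 11^2 · 13^3 · 23^2 = 7386034315034375

7386034315034375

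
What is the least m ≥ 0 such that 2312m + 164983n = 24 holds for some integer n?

151282

gcd(2312, 164983) = 1 (Euclid: 164983 = 71·2312 + 831; 2312 = 2·831 + 650; 831 = 1·650 + 181; 650 = 3·181 + 107; 181 = 1·107 + 74; 107 = 1·74 + 33; 74 = 2·33 + 8; 33 = 4·8 + 1; 8 = 8·1 + 0), and 1 | 24.
Extended Euclid: 2312·(20052) + 164983·(-281) = 1. Scale by 24: m₀ = 481248.
General solution m = m₀ + 164983t; reducing mod 164983 gives m = 151282 (and n = -2120).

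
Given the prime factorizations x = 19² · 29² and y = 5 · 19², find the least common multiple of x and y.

max exponent per prime: 5 · 19² · 29² = 1518005

1518005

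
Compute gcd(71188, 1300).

Euclid: 71188 = 54·1300 + 988; 1300 = 1·988 + 312; 988 = 3·312 + 52; 312 = 6·52 + 0. Last nonzero remainder: 52.

52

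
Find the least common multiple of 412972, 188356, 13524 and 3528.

164302562088

lcm(412972, 188356) = 412972·188356/gcd = 77785754032/196 = 396866092
lcm(396866092, 13524) = 396866092·13524/gcd = 5367217028208/196 = 27383760348
lcm(27383760348, 3528) = 27383760348·3528/gcd = 96609906507744/588 = 164302562088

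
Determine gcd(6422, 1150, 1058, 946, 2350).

6422 = 2 · 13² · 19; 1150 = 2 · 5² · 23; 1058 = 2 · 23²; 946 = 2 · 11 · 43; 2350 = 2 · 5² · 47
gcd takes min exponent of each prime: 2 = 2

2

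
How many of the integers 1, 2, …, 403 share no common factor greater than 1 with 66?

123

66 = 2·3·11. Inclusion–exclusion on these primes:
403 − ⌊403/2⌋ − ⌊403/3⌋ − ⌊403/11⌋ + ⌊403/6⌋ + ⌊403/22⌋ + ⌊403/33⌋ − ⌊403/66⌋ = 123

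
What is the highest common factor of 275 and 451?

275 = 5² · 11
451 = 11 · 41
Common: 11 = 11

11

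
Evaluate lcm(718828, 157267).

718828 = 2² · 11 · 17 · 31²; 157267 = 11 · 17 · 29²
max exponents: 2² · 11 · 17 · 29² · 31² = 604534348

604534348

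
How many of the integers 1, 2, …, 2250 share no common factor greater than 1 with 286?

944

286 = 2·11·13. Inclusion–exclusion on these primes:
2250 − ⌊2250/2⌋ − ⌊2250/11⌋ − ⌊2250/13⌋ + ⌊2250/22⌋ + ⌊2250/26⌋ + ⌊2250/143⌋ − ⌊2250/286⌋ = 944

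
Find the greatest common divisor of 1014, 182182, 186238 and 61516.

338

gcd(1014, 182182): 182182 = 179·1014 + 676; 1014 = 1·676 + 338; 676 = 2·338 + 0 → 338
gcd(338, 186238): 186238 = 551·338 + 0 → 338
gcd(338, 61516): 61516 = 182·338 + 0 → 338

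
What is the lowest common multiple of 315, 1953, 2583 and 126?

315 = 3² · 5 · 7; 1953 = 3² · 7 · 31; 2583 = 3² · 7 · 41; 126 = 2 · 3² · 7
lcm takes max exponent of each prime: 2 · 3² · 5 · 7 · 31 · 41 = 800730

800730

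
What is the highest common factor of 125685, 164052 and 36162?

125685 = 3³ · 5 · 7² · 19; 164052 = 2² · 3³ · 7² · 31; 36162 = 2 · 3² · 7² · 41
gcd takes min exponent of each prime: 3² · 7² = 441

441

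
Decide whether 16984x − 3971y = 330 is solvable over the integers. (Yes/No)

Yes

gcd(16984, 3971): 16984 = 4·3971 + 1100; 3971 = 3·1100 + 671; 1100 = 1·671 + 429; 671 = 1·429 + 242; 429 = 1·242 + 187; 242 = 1·187 + 55; 187 = 3·55 + 22; 55 = 2·22 + 11; 22 = 2·11 + 0 → 11
11 divides 330, so a solution exists.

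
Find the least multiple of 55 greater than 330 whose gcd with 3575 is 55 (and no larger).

gcd(t, 3575) = 55 forces 55 | t; write t = 55s. Then gcd(55s, 55·65) = 55·gcd(s, 65), so need gcd(s, 65) = 1.
55s > 330 gives s ≥ 7. The least s ≥ 7 coprime to 65 is 7, so t = 55·7 = 385.

385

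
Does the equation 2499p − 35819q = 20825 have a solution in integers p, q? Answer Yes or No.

Yes

By Bézout, 2499p − 35819q = 20825 has integer solutions iff gcd(2499, 35819) | 20825.
Euclid: 35819 = 14·2499 + 833; 2499 = 3·833 + 0. gcd = 833; 20825 mod 833 = 0. Yes.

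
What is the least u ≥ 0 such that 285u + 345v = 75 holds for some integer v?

Euclid: 345 = 1·285 + 60; 285 = 4·60 + 45; 60 = 1·45 + 15; 45 = 3·15 + 0 → gcd = 15; 75 = 15·5.
Back-substitution yields 285·(-6) + 345·(5) = 15, so one solution is u = -6·5 = -30, v = 5·5 = 25.
Solutions in u differ by 345/15 = 23; the one in [0, 23) is -30 mod 23 = 16.

16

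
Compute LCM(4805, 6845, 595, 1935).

lcm(4805, 6845) = 4805·6845/gcd = 32890225/5 = 6578045
lcm(6578045, 595) = 6578045·595/gcd = 3913936775/5 = 782787355
lcm(782787355, 1935) = 782787355·1935/gcd = 1514693531925/5 = 302938706385

302938706385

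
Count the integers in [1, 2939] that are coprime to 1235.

2056

Prime factors of 1235: 5, 13, 19. Count integers ≤ 2939 divisible by none of them.
By inclusion–exclusion: 2939 − ⌊2939/5⌋ − ⌊2939/13⌋ − ⌊2939/19⌋ + ⌊2939/65⌋ + ⌊2939/95⌋ + ⌊2939/247⌋ − ⌊2939/1235⌋ = 2056.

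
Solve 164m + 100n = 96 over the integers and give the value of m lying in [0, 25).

Euclid: 164 = 1·100 + 64; 100 = 1·64 + 36; 64 = 1·36 + 28; 36 = 1·28 + 8; 28 = 3·8 + 4; 8 = 2·4 + 0 → gcd = 4; 96 = 4·24.
Back-substitution yields 164·(11) + 100·(-18) = 4, so one solution is m = 11·24 = 264, n = -18·24 = -432.
Solutions in m differ by 100/4 = 25; the one in [0, 25) is 264 mod 25 = 14.

14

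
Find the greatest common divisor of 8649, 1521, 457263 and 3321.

9

8649 = 3² · 31²; 1521 = 3² · 13²; 457263 = 3² · 23 · 47²; 3321 = 3⁴ · 41
gcd takes min exponent of each prime: 3² = 9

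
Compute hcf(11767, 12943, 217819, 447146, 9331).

7

gcd(11767, 12943): 12943 = 1·11767 + 1176; 11767 = 10·1176 + 7; 1176 = 168·7 + 0 → 7
gcd(7, 217819): 217819 = 31117·7 + 0 → 7
gcd(7, 447146): 447146 = 63878·7 + 0 → 7
gcd(7, 9331): 9331 = 1333·7 + 0 → 7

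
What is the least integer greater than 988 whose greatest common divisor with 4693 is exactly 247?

1235

Multiples of 247 above 988: 247·5, 247·6, … . Need the cofactor coprime to 4693/247 = 19.
Checking s = 5, 6, … the first with gcd(s, 19) = 1 is s = 5, giving 1235.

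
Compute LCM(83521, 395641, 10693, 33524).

13263468884

83521 = 17⁴; 395641 = 17² · 37²; 10693 = 17² · 37; 33524 = 2² · 17² · 29
lcm takes max exponent of each prime: 2² · 17⁴ · 29 · 37² = 13263468884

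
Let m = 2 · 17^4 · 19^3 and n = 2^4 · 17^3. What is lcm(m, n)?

9165928624

max exponent per prime: 2^4 · 17^4 · 19^3 = 9165928624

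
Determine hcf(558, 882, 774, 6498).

558 = 2 · 3² · 31; 882 = 2 · 3² · 7²; 774 = 2 · 3² · 43; 6498 = 2 · 3² · 19²
gcd takes min exponent of each prime: 2 · 3² = 18

18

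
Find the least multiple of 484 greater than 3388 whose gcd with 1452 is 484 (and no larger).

1452 = 484·3. Any m with gcd(m, 1452) = 484 is a multiple of 484, say 484s, with s coprime to 3.
Need s > 3388/484, so s ≥ 8. First s ≥ 8 with gcd(s, 3) = 1 is s = 8. Thus m = 484·8 = 3872.

3872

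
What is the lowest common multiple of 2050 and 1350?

55350

gcd first: 2050 = 1·1350 + 700; 1350 = 1·700 + 650; 700 = 1·650 + 50; 650 = 13·50 + 0 → gcd = 50
lcm = 2050·1350/gcd = 2767500/50 = 55350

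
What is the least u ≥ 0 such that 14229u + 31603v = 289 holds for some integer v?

864

Euclid: 31603 = 2·14229 + 3145; 14229 = 4·3145 + 1649; 3145 = 1·1649 + 1496; 1649 = 1·1496 + 153; 1496 = 9·153 + 119; 153 = 1·119 + 34; 119 = 3·34 + 17; 34 = 2·17 + 0 → gcd = 17; 289 = 17·17.
Back-substitution yields 14229·(-824) + 31603·(371) = 17, so one solution is u = -824·17 = -14008, v = 371·17 = 6307.
Solutions in u differ by 31603/17 = 1859; the one in [0, 1859) is -14008 mod 1859 = 864.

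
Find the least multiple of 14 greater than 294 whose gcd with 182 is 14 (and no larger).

Multiples of 14 above 294: 14·22, 14·23, … . Need the cofactor coprime to 182/14 = 13.
Checking s = 22, 23, … the first with gcd(s, 13) = 1 is s = 22, giving 308.

308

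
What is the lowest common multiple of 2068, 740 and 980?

18746420

2068 = 2² · 11 · 47; 740 = 2² · 5 · 37; 980 = 2² · 5 · 7²
lcm takes max exponent of each prime: 2² · 5 · 7² · 11 · 37 · 47 = 18746420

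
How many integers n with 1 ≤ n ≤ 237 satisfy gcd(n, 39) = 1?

Prime factors of 39: 3, 13. Count integers ≤ 237 divisible by none of them.
By inclusion–exclusion: 237 − ⌊237/3⌋ − ⌊237/13⌋ + ⌊237/39⌋ = 146.

146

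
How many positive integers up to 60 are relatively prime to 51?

38

51 = 3·17. Inclusion–exclusion on these primes:
60 − ⌊60/3⌋ − ⌊60/17⌋ + ⌊60/51⌋ = 38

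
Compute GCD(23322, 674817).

507

23322 = 2 · 3 · 13² · 23
674817 = 3 · 11³ · 13²
Common: 3 · 13² = 507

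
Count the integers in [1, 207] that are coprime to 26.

26 = 2·13. Inclusion–exclusion on these primes:
207 − ⌊207/2⌋ − ⌊207/13⌋ + ⌊207/26⌋ = 96

96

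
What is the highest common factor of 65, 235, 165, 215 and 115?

65 = 5 · 13; 235 = 5 · 47; 165 = 3 · 5 · 11; 215 = 5 · 43; 115 = 5 · 23
gcd takes min exponent of each prime: 5 = 5

5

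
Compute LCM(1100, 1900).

1100 = 2² · 5² · 11; 1900 = 2² · 5² · 19
max exponents: 2² · 5² · 11 · 19 = 20900

20900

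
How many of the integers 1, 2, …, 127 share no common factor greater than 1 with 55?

93

Prime factors of 55: 5, 11. Count integers ≤ 127 divisible by none of them.
By inclusion–exclusion: 127 − ⌊127/5⌋ − ⌊127/11⌋ + ⌊127/55⌋ = 93.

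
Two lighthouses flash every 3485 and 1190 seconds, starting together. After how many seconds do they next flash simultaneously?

48790

gcd first: 3485 = 2·1190 + 1105; 1190 = 1·1105 + 85; 1105 = 13·85 + 0 → gcd = 85
lcm = 3485·1190/gcd = 4147150/85 = 48790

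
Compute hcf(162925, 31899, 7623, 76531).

162925 = 5² · 7³ · 19; 31899 = 3 · 7³ · 31; 7623 = 3² · 7 · 11²; 76531 = 7 · 13 · 29²
gcd takes min exponent of each prime: 7 = 7

7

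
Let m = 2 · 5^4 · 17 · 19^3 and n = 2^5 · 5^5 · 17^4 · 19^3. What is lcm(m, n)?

57287053900000

max exponent per prime: 2^5 · 5^5 · 17^4 · 19^3 = 57287053900000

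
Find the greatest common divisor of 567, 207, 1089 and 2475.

gcd(567, 207): 567 = 2·207 + 153; 207 = 1·153 + 54; 153 = 2·54 + 45; 54 = 1·45 + 9; 45 = 5·9 + 0 → 9
gcd(9, 1089): 1089 = 121·9 + 0 → 9
gcd(9, 2475): 2475 = 275·9 + 0 → 9

9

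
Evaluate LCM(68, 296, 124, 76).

2963848

68 = 2² · 17; 296 = 2³ · 37; 124 = 2² · 31; 76 = 2² · 19
lcm takes max exponent of each prime: 2³ · 17 · 19 · 31 · 37 = 2963848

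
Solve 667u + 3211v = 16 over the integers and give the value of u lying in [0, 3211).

gcd(667, 3211) = 1 (Euclid: 3211 = 4·667 + 543; 667 = 1·543 + 124; 543 = 4·124 + 47; 124 = 2·47 + 30; 47 = 1·30 + 17; 30 = 1·17 + 13; 17 = 1·13 + 4; 13 = 3·4 + 1; 4 = 4·1 + 0), and 1 | 16.
Extended Euclid: 667·(751) + 3211·(-156) = 1. Scale by 16: u₀ = 12016.
General solution u = u₀ + 3211t; reducing mod 3211 gives u = 2383 (and v = -495).

2383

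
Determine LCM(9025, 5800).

9025 = 5² · 19²; 5800 = 2³ · 5² · 29
max exponents: 2³ · 5² · 19² · 29 = 2093800

2093800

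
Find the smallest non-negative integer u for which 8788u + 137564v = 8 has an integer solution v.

Reduce mod 137564: 8788u ≡ 8 (mod 137564). With g = gcd(8788, 137564) = 4 dividing 8, divide through: 2197u ≡ 2 (mod 34391).
Since gcd(2197, 34391) = 1, u ≡ 2·(2197)⁻¹ ≡ 7999 (mod 34391). Smallest non-negative: 7999.

7999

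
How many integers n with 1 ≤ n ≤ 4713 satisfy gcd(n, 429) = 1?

2636

Prime factors of 429: 3, 11, 13. Count integers ≤ 4713 divisible by none of them.
By inclusion–exclusion: 4713 − ⌊4713/3⌋ − ⌊4713/11⌋ − ⌊4713/13⌋ + ⌊4713/33⌋ + ⌊4713/39⌋ + ⌊4713/143⌋ − ⌊4713/429⌋ = 2636.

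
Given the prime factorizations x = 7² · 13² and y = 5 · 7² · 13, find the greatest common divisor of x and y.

min exponent per shared prime: 7² · 13 = 637

637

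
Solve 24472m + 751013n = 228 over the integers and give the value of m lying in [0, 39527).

19518

Euclid: 751013 = 30·24472 + 16853; 24472 = 1·16853 + 7619; 16853 = 2·7619 + 1615; 7619 = 4·1615 + 1159; 1615 = 1·1159 + 456; 1159 = 2·456 + 247; 456 = 1·247 + 209; 247 = 1·209 + 38; 209 = 5·38 + 19; 38 = 2·19 + 0 → gcd = 19; 228 = 19·12.
Back-substitution yields 24472·(-18137) + 751013·(591) = 19, so one solution is m = -18137·12 = -217644, n = 591·12 = 7092.
Solutions in m differ by 751013/19 = 39527; the one in [0, 39527) is -217644 mod 39527 = 19518.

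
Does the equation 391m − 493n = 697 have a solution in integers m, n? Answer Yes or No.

By Bézout, 391m − 493n = 697 has integer solutions iff gcd(391, 493) | 697.
Euclid: 493 = 1·391 + 102; 391 = 3·102 + 85; 102 = 1·85 + 17; 85 = 5·17 + 0. gcd = 17; 697 mod 17 = 0. Yes.

Yes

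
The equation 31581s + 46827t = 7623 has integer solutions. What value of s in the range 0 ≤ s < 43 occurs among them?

Reduce mod 46827: 31581s ≡ 7623 (mod 46827). With g = gcd(31581, 46827) = 1089 dividing 7623, divide through: 29s ≡ 7 (mod 43).
Since gcd(29, 43) = 1, s ≡ 7·(29)⁻¹ ≡ 21 (mod 43). Smallest non-negative: 21.

21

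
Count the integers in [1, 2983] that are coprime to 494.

494 = 2·13·19. Inclusion–exclusion on these primes:
2983 − ⌊2983/2⌋ − ⌊2983/13⌋ − ⌊2983/19⌋ + ⌊2983/26⌋ + ⌊2983/38⌋ + ⌊2983/247⌋ − ⌊2983/494⌋ = 1304

1304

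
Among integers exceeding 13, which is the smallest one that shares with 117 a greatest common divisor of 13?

117 = 13·9. Any m with gcd(m, 117) = 13 is a multiple of 13, say 13s, with s coprime to 9.
Need s > 13/13, so s ≥ 2. First s ≥ 2 with gcd(s, 9) = 1 is s = 2. Thus m = 13·2 = 26.

26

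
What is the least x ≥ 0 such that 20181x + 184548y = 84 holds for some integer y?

2908

Euclid: 184548 = 9·20181 + 2919; 20181 = 6·2919 + 2667; 2919 = 1·2667 + 252; 2667 = 10·252 + 147; 252 = 1·147 + 105; 147 = 1·105 + 42; 105 = 2·42 + 21; 42 = 2·21 + 0 → gcd = 21; 84 = 21·4.
Back-substitution yields 20181·(-3667) + 184548·(401) = 21, so one solution is x = -3667·4 = -14668, y = 401·4 = 1604.
Solutions in x differ by 184548/21 = 8788; the one in [0, 8788) is -14668 mod 8788 = 2908.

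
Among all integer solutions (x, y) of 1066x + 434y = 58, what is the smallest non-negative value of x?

134

Euclid: 1066 = 2·434 + 198; 434 = 2·198 + 38; 198 = 5·38 + 8; 38 = 4·8 + 6; 8 = 1·6 + 2; 6 = 3·2 + 0 → gcd = 2; 58 = 2·29.
Back-substitution yields 1066·(57) + 434·(-140) = 2, so one solution is x = 57·29 = 1653, y = -140·29 = -4060.
Solutions in x differ by 434/2 = 217; the one in [0, 217) is 1653 mod 217 = 134.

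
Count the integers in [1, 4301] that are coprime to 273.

Prime factors of 273: 3, 7, 13. Count integers ≤ 4301 divisible by none of them.
By inclusion–exclusion: 4301 − ⌊4301/3⌋ − ⌊4301/7⌋ − ⌊4301/13⌋ + ⌊4301/21⌋ + ⌊4301/39⌋ + ⌊4301/91⌋ − ⌊4301/273⌋ = 2270.

2270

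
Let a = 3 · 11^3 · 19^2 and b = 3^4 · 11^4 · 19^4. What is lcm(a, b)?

154550410641

max exponent per prime: 3^4 · 11^4 · 19^4 = 154550410641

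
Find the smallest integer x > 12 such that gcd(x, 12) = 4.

gcd(x, 12) = 4 forces 4 | x; write x = 4s. Then gcd(4s, 4·3) = 4·gcd(s, 3), so need gcd(s, 3) = 1.
4s > 12 gives s ≥ 4. The least s ≥ 4 coprime to 3 is 4, so x = 4·4 = 16.

16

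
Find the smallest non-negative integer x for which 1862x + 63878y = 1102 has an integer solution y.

gcd(1862, 63878) = 38 (Euclid: 63878 = 34·1862 + 570; 1862 = 3·570 + 152; 570 = 3·152 + 114; 152 = 1·114 + 38; 114 = 3·38 + 0), and 38 | 1102.
Extended Euclid: 1862·(446) + 63878·(-13) = 38. Scale by 29: x₀ = 12934.
General solution x = x₀ + 1681t; reducing mod 1681 gives x = 1167 (and y = -34).

1167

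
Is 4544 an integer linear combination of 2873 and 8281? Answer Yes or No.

By Bézout, 2873s − 8281t = 4544 has integer solutions iff gcd(2873, 8281) | 4544.
Euclid: 8281 = 2·2873 + 2535; 2873 = 1·2535 + 338; 2535 = 7·338 + 169; 338 = 2·169 + 0. gcd = 169; 4544 mod 169 = 150. No.

No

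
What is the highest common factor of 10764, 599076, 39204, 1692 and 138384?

36

gcd(10764, 599076): 599076 = 55·10764 + 7056; 10764 = 1·7056 + 3708; 7056 = 1·3708 + 3348; 3708 = 1·3348 + 360; 3348 = 9·360 + 108; 360 = 3·108 + 36; 108 = 3·36 + 0 → 36
gcd(36, 39204): 39204 = 1089·36 + 0 → 36
gcd(36, 1692): 1692 = 47·36 + 0 → 36
gcd(36, 138384): 138384 = 3844·36 + 0 → 36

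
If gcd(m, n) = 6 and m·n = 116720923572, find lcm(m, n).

19453487262

gcd·lcm = product, so lcm = 116720923572/6 = 19453487262.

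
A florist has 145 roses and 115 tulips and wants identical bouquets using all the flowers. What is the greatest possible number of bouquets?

5

Euclid: 145 = 1·115 + 30; 115 = 3·30 + 25; 30 = 1·25 + 5; 25 = 5·5 + 0. Last nonzero remainder: 5.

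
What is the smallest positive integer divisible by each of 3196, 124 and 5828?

99076

3196 = 2² · 17 · 47; 124 = 2² · 31; 5828 = 2² · 31 · 47
lcm takes max exponent of each prime: 2² · 17 · 31 · 47 = 99076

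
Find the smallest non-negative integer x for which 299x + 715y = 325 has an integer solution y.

gcd(299, 715) = 13 (Euclid: 715 = 2·299 + 117; 299 = 2·117 + 65; 117 = 1·65 + 52; 65 = 1·52 + 13; 52 = 4·13 + 0), and 13 | 325.
Extended Euclid: 299·(12) + 715·(-5) = 13. Scale by 25: x₀ = 300.
General solution x = x₀ + 55t; reducing mod 55 gives x = 25 (and y = -10).

25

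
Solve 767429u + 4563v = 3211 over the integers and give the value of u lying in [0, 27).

20

gcd(767429, 4563) = 169 (Euclid: 767429 = 168·4563 + 845; 4563 = 5·845 + 338; 845 = 2·338 + 169; 338 = 2·169 + 0), and 169 | 3211.
Extended Euclid: 767429·(11) + 4563·(-1850) = 169. Scale by 19: u₀ = 209.
General solution u = u₀ + 27t; reducing mod 27 gives u = 20 (and v = -3363).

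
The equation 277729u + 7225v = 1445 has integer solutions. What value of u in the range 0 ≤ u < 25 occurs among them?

5

Reduce mod 7225: 277729u ≡ 1445 (mod 7225). With g = gcd(277729, 7225) = 289 dividing 1445, divide through: 961u ≡ 5 (mod 25).
Since gcd(961, 25) = 1, u ≡ 5·(961)⁻¹ ≡ 5 (mod 25). Smallest non-negative: 5.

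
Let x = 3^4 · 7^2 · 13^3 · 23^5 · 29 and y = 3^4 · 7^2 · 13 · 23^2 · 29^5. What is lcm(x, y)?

max exponent per prime: 3^4 · 7^2 · 13^3 · 23^5 · 29^5 = 1151172285515732212551

1151172285515732212551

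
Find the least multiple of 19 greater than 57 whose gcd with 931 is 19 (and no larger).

76

931 = 19·49. Any t with gcd(t, 931) = 19 is a multiple of 19, say 19s, with s coprime to 49.
Need s > 57/19, so s ≥ 4. First s ≥ 4 with gcd(s, 49) = 1 is s = 4. Thus t = 19·4 = 76.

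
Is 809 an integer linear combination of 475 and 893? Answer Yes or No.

By Bézout, 475u − 893v = 809 has integer solutions iff gcd(475, 893) | 809.
Euclid: 893 = 1·475 + 418; 475 = 1·418 + 57; 418 = 7·57 + 19; 57 = 3·19 + 0. gcd = 19; 809 mod 19 = 11. No.

No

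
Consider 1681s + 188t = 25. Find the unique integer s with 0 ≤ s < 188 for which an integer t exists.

Euclid: 1681 = 8·188 + 177; 188 = 1·177 + 11; 177 = 16·11 + 1; 11 = 11·1 + 0 → gcd = 1; 25 = 1·25.
Back-substitution yields 1681·(17) + 188·(-152) = 1, so one solution is s = 17·25 = 425, t = -152·25 = -3800.
Solutions in s differ by 188/1 = 188; the one in [0, 188) is 425 mod 188 = 49.

49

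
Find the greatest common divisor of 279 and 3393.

279 = 3² · 31
3393 = 3² · 13 · 29
Common: 3² = 9

9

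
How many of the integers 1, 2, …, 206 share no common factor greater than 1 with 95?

157

95 = 5·19. Inclusion–exclusion on these primes:
206 − ⌊206/5⌋ − ⌊206/19⌋ + ⌊206/95⌋ = 157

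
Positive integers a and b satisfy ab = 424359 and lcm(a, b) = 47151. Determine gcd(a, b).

9

From gcd × lcm = ab: gcd = 424359 / 47151 = 9.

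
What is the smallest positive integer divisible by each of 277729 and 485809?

gcd first: 485809 = 1·277729 + 208080; 277729 = 1·208080 + 69649; 208080 = 2·69649 + 68782; 69649 = 1·68782 + 867; 68782 = 79·867 + 289; 867 = 3·289 + 0 → gcd = 289
lcm = 277729·485809/gcd = 134923247761/289 = 466862449

466862449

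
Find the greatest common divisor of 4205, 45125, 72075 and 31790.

5

4205 = 5 · 29²; 45125 = 5³ · 19²; 72075 = 3 · 5² · 31²; 31790 = 2 · 5 · 11 · 17²
gcd takes min exponent of each prime: 5 = 5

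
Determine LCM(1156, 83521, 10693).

1156 = 2² · 17²; 83521 = 17⁴; 10693 = 17² · 37
lcm takes max exponent of each prime: 2² · 17⁴ · 37 = 12361108

12361108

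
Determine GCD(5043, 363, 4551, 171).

gcd(5043, 363): 5043 = 13·363 + 324; 363 = 1·324 + 39; 324 = 8·39 + 12; 39 = 3·12 + 3; 12 = 4·3 + 0 → 3
gcd(3, 4551): 4551 = 1517·3 + 0 → 3
gcd(3, 171): 171 = 57·3 + 0 → 3

3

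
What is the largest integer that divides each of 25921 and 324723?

49

Euclid: 324723 = 12·25921 + 13671; 25921 = 1·13671 + 12250; 13671 = 1·12250 + 1421; 12250 = 8·1421 + 882; 1421 = 1·882 + 539; 882 = 1·539 + 343; 539 = 1·343 + 196; 343 = 1·196 + 147; 196 = 1·147 + 49; 147 = 3·49 + 0. Last nonzero remainder: 49.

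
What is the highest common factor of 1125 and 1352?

Euclid: 1352 = 1·1125 + 227; 1125 = 4·227 + 217; 227 = 1·217 + 10; 217 = 21·10 + 7; 10 = 1·7 + 3; 7 = 2·3 + 1; 3 = 3·1 + 0. Last nonzero remainder: 1.

1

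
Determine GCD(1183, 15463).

Euclid: 15463 = 13·1183 + 84; 1183 = 14·84 + 7; 84 = 12·7 + 0. Last nonzero remainder: 7.

7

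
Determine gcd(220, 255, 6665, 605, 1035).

5

gcd(220, 255): 255 = 1·220 + 35; 220 = 6·35 + 10; 35 = 3·10 + 5; 10 = 2·5 + 0 → 5
gcd(5, 6665): 6665 = 1333·5 + 0 → 5
gcd(5, 605): 605 = 121·5 + 0 → 5
gcd(5, 1035): 1035 = 207·5 + 0 → 5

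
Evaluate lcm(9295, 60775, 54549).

3917981925

9295 = 5 · 11 · 13²; 60775 = 5² · 11 · 13 · 17; 54549 = 3² · 11 · 19 · 29
lcm takes max exponent of each prime: 3² · 5² · 11 · 13² · 17 · 19 · 29 = 3917981925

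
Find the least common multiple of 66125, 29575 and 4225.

66125 = 5³ · 23²; 29575 = 5² · 7 · 13²; 4225 = 5² · 13²
lcm takes max exponent of each prime: 5³ · 7 · 13² · 23² = 78225875

78225875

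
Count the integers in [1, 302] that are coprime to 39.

186

Prime factors of 39: 3, 13. Count integers ≤ 302 divisible by none of them.
By inclusion–exclusion: 302 − ⌊302/3⌋ − ⌊302/13⌋ + ⌊302/39⌋ = 186.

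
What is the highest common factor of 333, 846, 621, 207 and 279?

gcd(333, 846): 846 = 2·333 + 180; 333 = 1·180 + 153; 180 = 1·153 + 27; 153 = 5·27 + 18; 27 = 1·18 + 9; 18 = 2·9 + 0 → 9
gcd(9, 621): 621 = 69·9 + 0 → 9
gcd(9, 207): 207 = 23·9 + 0 → 9
gcd(9, 279): 279 = 31·9 + 0 → 9

9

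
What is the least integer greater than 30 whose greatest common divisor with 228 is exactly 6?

gcd(x, 228) = 6 forces 6 | x; write x = 6s. Then gcd(6s, 6·38) = 6·gcd(s, 38), so need gcd(s, 38) = 1.
6s > 30 gives s ≥ 6. The least s ≥ 6 coprime to 38 is 7, so x = 6·7 = 42.

42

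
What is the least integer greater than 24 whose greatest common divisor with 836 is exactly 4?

28

836 = 4·209. Any x with gcd(x, 836) = 4 is a multiple of 4, say 4s, with s coprime to 209.
Need s > 24/4, so s ≥ 7. First s ≥ 7 with gcd(s, 209) = 1 is s = 7. Thus x = 4·7 = 28.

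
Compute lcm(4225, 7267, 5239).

lcm(4225, 7267) = 4225·7267/gcd = 30703075/169 = 181675
lcm(181675, 5239) = 181675·5239/gcd = 951795325/169 = 5631925

5631925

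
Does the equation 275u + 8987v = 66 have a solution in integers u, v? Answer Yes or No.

Yes

gcd(275, 8987): 8987 = 32·275 + 187; 275 = 1·187 + 88; 187 = 2·88 + 11; 88 = 8·11 + 0 → 11
11 divides 66, so a solution exists.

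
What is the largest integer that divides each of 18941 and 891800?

18941 = 13 · 31 · 47
891800 = 2³ · 5² · 7³ · 13
Common: 13 = 13

13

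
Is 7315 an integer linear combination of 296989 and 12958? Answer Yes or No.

By Bézout, 296989p − 12958q = 7315 has integer solutions iff gcd(296989, 12958) | 7315.
Euclid: 296989 = 22·12958 + 11913; 12958 = 1·11913 + 1045; 11913 = 11·1045 + 418; 1045 = 2·418 + 209; 418 = 2·209 + 0. gcd = 209; 7315 mod 209 = 0. Yes.

Yes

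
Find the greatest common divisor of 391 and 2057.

391 = 17 · 23
2057 = 11² · 17
Common: 17 = 17

17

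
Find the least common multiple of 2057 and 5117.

gcd first: 5117 = 2·2057 + 1003; 2057 = 2·1003 + 51; 1003 = 19·51 + 34; 51 = 1·34 + 17; 34 = 2·17 + 0 → gcd = 17
lcm = 2057·5117/gcd = 10525669/17 = 619157

619157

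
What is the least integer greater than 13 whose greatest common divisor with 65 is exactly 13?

gcd(a, 65) = 13 forces 13 | a; write a = 13s. Then gcd(13s, 13·5) = 13·gcd(s, 5), so need gcd(s, 5) = 1.
13s > 13 gives s ≥ 2. The least s ≥ 2 coprime to 5 is 2, so a = 13·2 = 26.

26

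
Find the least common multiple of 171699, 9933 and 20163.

734356623

171699 = 3 · 11³ · 43; 9933 = 3 · 7 · 11 · 43; 20163 = 3 · 11 · 13 · 47
lcm takes max exponent of each prime: 3 · 7 · 11³ · 13 · 43 · 47 = 734356623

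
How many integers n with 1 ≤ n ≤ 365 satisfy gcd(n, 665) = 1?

236

665 = 5·7·19. Inclusion–exclusion on these primes:
365 − ⌊365/5⌋ − ⌊365/7⌋ − ⌊365/19⌋ + ⌊365/35⌋ + ⌊365/95⌋ + ⌊365/133⌋ − ⌊365/665⌋ = 236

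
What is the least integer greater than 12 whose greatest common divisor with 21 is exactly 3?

21 = 3·7. Any k with gcd(k, 21) = 3 is a multiple of 3, say 3s, with s coprime to 7.
Need s > 12/3, so s ≥ 5. First s ≥ 5 with gcd(s, 7) = 1 is s = 5. Thus k = 3·5 = 15.

15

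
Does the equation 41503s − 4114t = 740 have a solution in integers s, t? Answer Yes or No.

No

By Bézout, 41503s − 4114t = 740 has integer solutions iff gcd(41503, 4114) | 740.
Euclid: 41503 = 10·4114 + 363; 4114 = 11·363 + 121; 363 = 3·121 + 0. gcd = 121; 740 mod 121 = 14. No.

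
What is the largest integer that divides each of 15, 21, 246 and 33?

3

gcd(15, 21): 21 = 1·15 + 6; 15 = 2·6 + 3; 6 = 2·3 + 0 → 3
gcd(3, 246): 246 = 82·3 + 0 → 3
gcd(3, 33): 33 = 11·3 + 0 → 3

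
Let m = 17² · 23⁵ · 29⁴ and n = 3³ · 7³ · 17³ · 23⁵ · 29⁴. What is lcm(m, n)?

207126573180625338219

max exponent per prime: 3³ · 7³ · 17³ · 23⁵ · 29⁴ = 207126573180625338219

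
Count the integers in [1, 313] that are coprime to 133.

255

Prime factors of 133: 7, 19. Count integers ≤ 313 divisible by none of them.
By inclusion–exclusion: 313 − ⌊313/7⌋ − ⌊313/19⌋ + ⌊313/133⌋ = 255.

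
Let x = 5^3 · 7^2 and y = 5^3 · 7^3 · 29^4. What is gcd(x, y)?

6125

min exponent per shared prime: 5^3 · 7^2 = 6125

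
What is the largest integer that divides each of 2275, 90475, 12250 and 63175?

175

gcd(2275, 90475): 90475 = 39·2275 + 1750; 2275 = 1·1750 + 525; 1750 = 3·525 + 175; 525 = 3·175 + 0 → 175
gcd(175, 12250): 12250 = 70·175 + 0 → 175
gcd(175, 63175): 63175 = 361·175 + 0 → 175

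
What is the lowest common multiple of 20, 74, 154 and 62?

lcm(20, 74) = 20·74/gcd = 1480/2 = 740
lcm(740, 154) = 740·154/gcd = 113960/2 = 56980
lcm(56980, 62) = 56980·62/gcd = 3532760/2 = 1766380

1766380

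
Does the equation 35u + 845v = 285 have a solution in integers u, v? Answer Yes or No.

Yes

By Bézout, 35u + 845v = 285 has integer solutions iff gcd(35, 845) | 285.
Euclid: 845 = 24·35 + 5; 35 = 7·5 + 0. gcd = 5; 285 mod 5 = 0. Yes.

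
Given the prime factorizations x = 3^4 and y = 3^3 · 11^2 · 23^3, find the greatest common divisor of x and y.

27

min exponent per shared prime: 3^3 = 27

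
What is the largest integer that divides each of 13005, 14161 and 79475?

13005 = 3² · 5 · 17²; 14161 = 7² · 17²; 79475 = 5² · 11 · 17²
gcd takes min exponent of each prime: 17² = 289

289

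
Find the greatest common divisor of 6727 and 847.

7

Euclid: 6727 = 7·847 + 798; 847 = 1·798 + 49; 798 = 16·49 + 14; 49 = 3·14 + 7; 14 = 2·7 + 0. Last nonzero remainder: 7.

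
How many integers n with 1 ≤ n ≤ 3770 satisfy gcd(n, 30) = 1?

1006

Prime factors of 30: 2, 3, 5. Count integers ≤ 3770 divisible by none of them.
By inclusion–exclusion: 3770 − ⌊3770/2⌋ − ⌊3770/3⌋ − ⌊3770/5⌋ + ⌊3770/6⌋ + ⌊3770/10⌋ + ⌊3770/15⌋ − ⌊3770/30⌋ = 1006.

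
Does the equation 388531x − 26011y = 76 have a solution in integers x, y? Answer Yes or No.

gcd(388531, 26011): 388531 = 14·26011 + 24377; 26011 = 1·24377 + 1634; 24377 = 14·1634 + 1501; 1634 = 1·1501 + 133; 1501 = 11·133 + 38; 133 = 3·38 + 19; 38 = 2·19 + 0 → 19
19 divides 76, so a solution exists.

Yes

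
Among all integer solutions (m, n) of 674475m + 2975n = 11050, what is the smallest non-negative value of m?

1

gcd(674475, 2975) = 425 (Euclid: 674475 = 226·2975 + 2125; 2975 = 1·2125 + 850; 2125 = 2·850 + 425; 850 = 2·425 + 0), and 425 | 11050.
Extended Euclid: 674475·(3) + 2975·(-680) = 425. Scale by 26: m₀ = 78.
General solution m = m₀ + 7t; reducing mod 7 gives m = 1 (and n = -223).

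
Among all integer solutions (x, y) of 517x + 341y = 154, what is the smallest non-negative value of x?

28

Euclid: 517 = 1·341 + 176; 341 = 1·176 + 165; 176 = 1·165 + 11; 165 = 15·11 + 0 → gcd = 11; 154 = 11·14.
Back-substitution yields 517·(2) + 341·(-3) = 11, so one solution is x = 2·14 = 28, y = -3·14 = -42.
Solutions in x differ by 341/11 = 31; the one in [0, 31) is 28 mod 31 = 28.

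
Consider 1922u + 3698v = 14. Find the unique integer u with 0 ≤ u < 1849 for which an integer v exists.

1064

Reduce mod 3698: 1922u ≡ 14 (mod 3698). With g = gcd(1922, 3698) = 2 dividing 14, divide through: 961u ≡ 7 (mod 1849).
Since gcd(961, 1849) = 1, u ≡ 7·(961)⁻¹ ≡ 1064 (mod 1849). Smallest non-negative: 1064.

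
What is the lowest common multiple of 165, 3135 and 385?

lcm(165, 3135) = 165·3135/gcd = 517275/165 = 3135
lcm(3135, 385) = 3135·385/gcd = 1206975/55 = 21945

21945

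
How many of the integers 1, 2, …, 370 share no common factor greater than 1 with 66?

66 = 2·3·11. Inclusion–exclusion on these primes:
370 − ⌊370/2⌋ − ⌊370/3⌋ − ⌊370/11⌋ + ⌊370/6⌋ + ⌊370/22⌋ + ⌊370/33⌋ − ⌊370/66⌋ = 112

112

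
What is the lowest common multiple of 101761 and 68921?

gcd first: 101761 = 1·68921 + 32840; 68921 = 2·32840 + 3241; 32840 = 10·3241 + 430; 3241 = 7·430 + 231; 430 = 1·231 + 199; 231 = 1·199 + 32; 199 = 6·32 + 7; 32 = 4·7 + 4; 7 = 1·4 + 3; 4 = 1·3 + 1; 3 = 3·1 + 0 → gcd = 1
lcm = 101761·68921/gcd = 7013469881/1 = 7013469881

7013469881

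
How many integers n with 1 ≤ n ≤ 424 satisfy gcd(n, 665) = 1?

Prime factors of 665: 5, 7, 19. Count integers ≤ 424 divisible by none of them.
By inclusion–exclusion: 424 − ⌊424/5⌋ − ⌊424/7⌋ − ⌊424/19⌋ + ⌊424/35⌋ + ⌊424/95⌋ + ⌊424/133⌋ − ⌊424/665⌋ = 277.

277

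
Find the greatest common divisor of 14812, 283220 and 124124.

28

14812 = 2² · 7 · 23²; 283220 = 2² · 5 · 7² · 17²; 124124 = 2² · 7 · 11 · 13 · 31
gcd takes min exponent of each prime: 2² · 7 = 28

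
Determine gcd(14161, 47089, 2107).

49

14161 = 7² · 17²; 47089 = 7² · 31²; 2107 = 7² · 43
gcd takes min exponent of each prime: 7² = 49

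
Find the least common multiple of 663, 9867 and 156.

670956

663 = 3 · 13 · 17; 9867 = 3 · 11 · 13 · 23; 156 = 2² · 3 · 13
lcm takes max exponent of each prime: 2² · 3 · 11 · 13 · 17 · 23 = 670956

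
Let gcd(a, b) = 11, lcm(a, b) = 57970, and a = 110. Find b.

Using ab = gcd(a,b)·lcm(a,b) = 11·57970 = 637670, we get b = 637670/110 = 5797.

5797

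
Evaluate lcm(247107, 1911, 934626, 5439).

247107 = 3 · 7² · 41²; 1911 = 3 · 7² · 13; 934626 = 2 · 3 · 7² · 11 · 17²; 5439 = 3 · 7² · 37
lcm takes max exponent of each prime: 2 · 3 · 7² · 11 · 13 · 17² · 37 · 41² = 755702133186

755702133186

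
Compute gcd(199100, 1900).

100

199100 = 2² · 5² · 11 · 181
1900 = 2² · 5² · 19
Common: 2² · 5² = 100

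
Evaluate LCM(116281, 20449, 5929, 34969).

116281 = 11² · 31²; 20449 = 11² · 13²; 5929 = 7² · 11²; 34969 = 11² · 17²
lcm takes max exponent of each prime: 7² · 11² · 13² · 17² · 31² = 278284735729

278284735729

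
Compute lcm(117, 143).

1287

117 = 3² · 13; 143 = 11 · 13
max exponents: 3² · 11 · 13 = 1287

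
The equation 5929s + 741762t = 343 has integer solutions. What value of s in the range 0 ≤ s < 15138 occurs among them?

5755

Euclid: 741762 = 125·5929 + 637; 5929 = 9·637 + 196; 637 = 3·196 + 49; 196 = 4·49 + 0 → gcd = 49; 343 = 49·7.
Back-substitution yields 5929·(-3503) + 741762·(28) = 49, so one solution is s = -3503·7 = -24521, t = 28·7 = 196.
Solutions in s differ by 741762/49 = 15138; the one in [0, 15138) is -24521 mod 15138 = 5755.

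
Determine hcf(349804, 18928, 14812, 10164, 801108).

349804 = 2² · 7 · 13 · 31²; 18928 = 2⁴ · 7 · 13²; 14812 = 2² · 7 · 23²; 10164 = 2² · 3 · 7 · 11²; 801108 = 2² · 3² · 7 · 11 · 17²
gcd takes min exponent of each prime: 2² · 7 = 28

28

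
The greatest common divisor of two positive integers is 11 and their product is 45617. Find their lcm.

4147

For any two positive integers, gcd × lcm equals their product. Hence lcm = 45617 / 11 = 4147.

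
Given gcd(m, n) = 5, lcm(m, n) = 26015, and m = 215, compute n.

m·n = gcd·lcm = 5·26015 = 130075, so n = 130075/215 = 605.

605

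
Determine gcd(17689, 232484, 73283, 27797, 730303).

17689 = 7² · 19²; 232484 = 2² · 7 · 19² · 23; 73283 = 7 · 19² · 29; 27797 = 7 · 11 · 19²; 730303 = 7 · 17² · 19²
gcd takes min exponent of each prime: 7 · 19² = 2527

2527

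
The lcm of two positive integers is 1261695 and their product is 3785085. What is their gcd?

From gcd × lcm = pq: gcd = 3785085 / 1261695 = 3.

3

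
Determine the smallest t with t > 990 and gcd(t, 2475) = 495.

gcd(t, 2475) = 495 forces 495 | t; write t = 495s. Then gcd(495s, 495·5) = 495·gcd(s, 5), so need gcd(s, 5) = 1.
495s > 990 gives s ≥ 3. The least s ≥ 3 coprime to 5 is 3, so t = 495·3 = 1485.

1485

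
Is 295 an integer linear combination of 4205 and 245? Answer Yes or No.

Yes

By Bézout, 4205x − 245y = 295 has integer solutions iff gcd(4205, 245) | 295.
Euclid: 4205 = 17·245 + 40; 245 = 6·40 + 5; 40 = 8·5 + 0. gcd = 5; 295 mod 5 = 0. Yes.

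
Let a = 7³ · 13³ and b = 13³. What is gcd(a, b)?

2197

min exponent per shared prime: 13³ = 2197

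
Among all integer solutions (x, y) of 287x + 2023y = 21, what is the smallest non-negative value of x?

gcd(287, 2023) = 7 (Euclid: 2023 = 7·287 + 14; 287 = 20·14 + 7; 14 = 2·7 + 0), and 7 | 21.
Extended Euclid: 287·(141) + 2023·(-20) = 7. Scale by 3: x₀ = 423.
General solution x = x₀ + 289t; reducing mod 289 gives x = 134 (and y = -19).

134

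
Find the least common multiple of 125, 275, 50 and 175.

125 = 5³; 275 = 5² · 11; 50 = 2 · 5²; 175 = 5² · 7
lcm takes max exponent of each prime: 2 · 5³ · 7 · 11 = 19250

19250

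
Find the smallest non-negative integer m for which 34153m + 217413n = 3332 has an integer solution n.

gcd(34153, 217413) = 833 (Euclid: 217413 = 6·34153 + 12495; 34153 = 2·12495 + 9163; 12495 = 1·9163 + 3332; 9163 = 2·3332 + 2499; 3332 = 1·2499 + 833; 2499 = 3·833 + 0), and 833 | 3332.
Extended Euclid: 34153·(-70) + 217413·(11) = 833. Scale by 4: m₀ = -280.
General solution m = m₀ + 261t; reducing mod 261 gives m = 242 (and n = -38).

242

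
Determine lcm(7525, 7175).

308525

7525 = 5² · 7 · 43; 7175 = 5² · 7 · 41
max exponents: 5² · 7 · 41 · 43 = 308525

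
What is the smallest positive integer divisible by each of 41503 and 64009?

41503 = 7³ · 11²; 64009 = 11² · 23²
max exponents: 7³ · 11² · 23² = 21955087

21955087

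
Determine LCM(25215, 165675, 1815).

33698460675

lcm(25215, 165675) = 25215·165675/gcd = 4177495125/15 = 278499675
lcm(278499675, 1815) = 278499675·1815/gcd = 505476910125/15 = 33698460675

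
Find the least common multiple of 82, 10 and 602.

123410

lcm(82, 10) = 82·10/gcd = 820/2 = 410
lcm(410, 602) = 410·602/gcd = 246820/2 = 123410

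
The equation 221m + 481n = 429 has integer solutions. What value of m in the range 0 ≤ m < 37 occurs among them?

15

Reduce mod 481: 221m ≡ 429 (mod 481). With g = gcd(221, 481) = 13 dividing 429, divide through: 17m ≡ 33 (mod 37).
Since gcd(17, 37) = 1, m ≡ 33·(17)⁻¹ ≡ 15 (mod 37). Smallest non-negative: 15.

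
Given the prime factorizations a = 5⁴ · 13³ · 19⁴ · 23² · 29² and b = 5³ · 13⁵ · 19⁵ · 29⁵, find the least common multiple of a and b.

max exponent per prime: 5⁴ · 13⁵ · 19⁵ · 23² · 29⁵ = 6234626557615486456716875

6234626557615486456716875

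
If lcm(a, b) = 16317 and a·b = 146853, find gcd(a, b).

9

From gcd × lcm = ab: gcd = 146853 / 16317 = 9.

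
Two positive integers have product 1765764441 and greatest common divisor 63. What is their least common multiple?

28028007

For any two positive integers, gcd × lcm equals their product. Hence lcm = 1765764441 / 63 = 28028007.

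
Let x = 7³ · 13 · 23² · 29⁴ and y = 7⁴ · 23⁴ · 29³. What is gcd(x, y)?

4425310883

min exponent per shared prime: 7³ · 23² · 29³ = 4425310883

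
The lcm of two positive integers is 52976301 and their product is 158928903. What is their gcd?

From gcd × lcm = ab: gcd = 158928903 / 52976301 = 3.

3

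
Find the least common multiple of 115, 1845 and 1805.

115 = 5 · 23; 1845 = 3² · 5 · 41; 1805 = 5 · 19²
lcm takes max exponent of each prime: 3² · 5 · 19² · 23 · 41 = 15319035

15319035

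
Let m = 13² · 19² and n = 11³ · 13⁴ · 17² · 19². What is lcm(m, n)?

max exponent per prime: 11³ · 13⁴ · 17² · 19² = 3966034697339

3966034697339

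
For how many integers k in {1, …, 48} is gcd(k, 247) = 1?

Prime factors of 247: 13, 19. Count integers ≤ 48 divisible by none of them.
By inclusion–exclusion: 48 − ⌊48/13⌋ − ⌊48/19⌋ + ⌊48/247⌋ = 43.

43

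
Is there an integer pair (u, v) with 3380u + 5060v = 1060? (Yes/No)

By Bézout, 3380u + 5060v = 1060 has integer solutions iff gcd(3380, 5060) | 1060.
Euclid: 5060 = 1·3380 + 1680; 3380 = 2·1680 + 20; 1680 = 84·20 + 0. gcd = 20; 1060 mod 20 = 0. Yes.

Yes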